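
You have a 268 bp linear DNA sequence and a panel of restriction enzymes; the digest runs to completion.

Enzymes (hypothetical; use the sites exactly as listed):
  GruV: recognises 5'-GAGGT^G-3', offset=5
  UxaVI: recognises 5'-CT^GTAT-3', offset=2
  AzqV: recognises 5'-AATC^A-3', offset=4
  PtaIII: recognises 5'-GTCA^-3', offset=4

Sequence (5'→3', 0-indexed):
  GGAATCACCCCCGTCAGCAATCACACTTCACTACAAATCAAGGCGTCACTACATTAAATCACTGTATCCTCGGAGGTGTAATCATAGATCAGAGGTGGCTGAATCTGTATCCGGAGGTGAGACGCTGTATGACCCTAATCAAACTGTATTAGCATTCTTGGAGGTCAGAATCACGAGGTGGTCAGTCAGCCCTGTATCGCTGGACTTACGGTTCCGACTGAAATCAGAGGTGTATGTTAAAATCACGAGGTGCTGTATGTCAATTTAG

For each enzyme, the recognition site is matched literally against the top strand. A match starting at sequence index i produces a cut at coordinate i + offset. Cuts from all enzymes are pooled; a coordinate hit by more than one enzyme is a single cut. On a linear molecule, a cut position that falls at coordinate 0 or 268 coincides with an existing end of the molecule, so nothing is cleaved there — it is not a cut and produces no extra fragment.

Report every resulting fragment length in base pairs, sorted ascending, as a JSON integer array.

[3,3,4,5,5,5,5,6,6,6,6,6,7,7,8,8,9,10,10,12,12,13,13,14,14,17,22,32]

Scan for sites:
  GruV GAGGTG/5: at [72, 91, 113, 174, 226, 246] ⇒ [77, 96, 118, 179, 231, 251]
  UxaVI CTGTAT/2: at [61, 104, 124, 143, 191, 252] ⇒ [63, 106, 126, 145, 193, 254]
  AzqV AATCA/4: at [2, 18, 35, 56, 79, 136, 168, 221, 240] ⇒ [6, 22, 39, 60, 83, 140, 172, 225, 244]
  PtaIII GTCA/4: at [12, 44, 163, 180, 184, 258] ⇒ [16, 48, 167, 184, 188, 262]

All cut coordinates (distinct, sorted): [6, 16, 22, 39, 48, 60, 63, 77, 83, 96, 106, 118, 126, 140, 145, 167, 172, 179, 184, 188, 193, 225, 231, 244, 251, 254, 262]

Fragment lengths:
  [0,6): 6 bp
  [6,16): 10 bp
  [16,22): 6 bp
  [22,39): 17 bp
  [39,48): 9 bp
  [48,60): 12 bp
  [60,63): 3 bp
  [63,77): 14 bp
  [77,83): 6 bp
  [83,96): 13 bp
  [96,106): 10 bp
  [106,118): 12 bp
  [118,126): 8 bp
  [126,140): 14 bp
  [140,145): 5 bp
  [145,167): 22 bp
  [167,172): 5 bp
  [172,179): 7 bp
  [179,184): 5 bp
  [184,188): 4 bp
  [188,193): 5 bp
  [193,225): 32 bp
  [225,231): 6 bp
  [231,244): 13 bp
  [244,251): 7 bp
  [251,254): 3 bp
  [254,262): 8 bp
  [262,268): 6 bp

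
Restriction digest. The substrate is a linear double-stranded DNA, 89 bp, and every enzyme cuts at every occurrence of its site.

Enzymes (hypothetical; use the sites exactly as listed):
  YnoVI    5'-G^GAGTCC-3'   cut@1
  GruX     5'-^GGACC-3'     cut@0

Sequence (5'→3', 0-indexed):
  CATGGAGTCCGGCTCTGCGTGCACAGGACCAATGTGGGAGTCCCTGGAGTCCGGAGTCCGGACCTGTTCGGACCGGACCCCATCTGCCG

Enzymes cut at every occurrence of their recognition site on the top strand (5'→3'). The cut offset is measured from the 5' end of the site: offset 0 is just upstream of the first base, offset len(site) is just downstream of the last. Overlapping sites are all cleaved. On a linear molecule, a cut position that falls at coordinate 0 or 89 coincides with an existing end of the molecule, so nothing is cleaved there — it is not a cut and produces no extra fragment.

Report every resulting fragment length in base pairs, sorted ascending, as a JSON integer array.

Site scan:
  YnoVI (GGAGTCC, off=1): starts [3, 36, 45, 52] → cuts [4, 37, 46, 53]
  GruX (GGACC, off=0): starts [25, 59, 69, 74] → cuts [25, 59, 69, 74]

Pooled cuts: [4, 25, 37, 46, 53, 59, 69, 74]

Fragments:
  [0,4): 4 bp
  [4,25): 21 bp
  [25,37): 12 bp
  [37,46): 9 bp
  [46,53): 7 bp
  [53,59): 6 bp
  [59,69): 10 bp
  [69,74): 5 bp
  [74,89): 15 bp

[4,5,6,7,9,10,12,15,21]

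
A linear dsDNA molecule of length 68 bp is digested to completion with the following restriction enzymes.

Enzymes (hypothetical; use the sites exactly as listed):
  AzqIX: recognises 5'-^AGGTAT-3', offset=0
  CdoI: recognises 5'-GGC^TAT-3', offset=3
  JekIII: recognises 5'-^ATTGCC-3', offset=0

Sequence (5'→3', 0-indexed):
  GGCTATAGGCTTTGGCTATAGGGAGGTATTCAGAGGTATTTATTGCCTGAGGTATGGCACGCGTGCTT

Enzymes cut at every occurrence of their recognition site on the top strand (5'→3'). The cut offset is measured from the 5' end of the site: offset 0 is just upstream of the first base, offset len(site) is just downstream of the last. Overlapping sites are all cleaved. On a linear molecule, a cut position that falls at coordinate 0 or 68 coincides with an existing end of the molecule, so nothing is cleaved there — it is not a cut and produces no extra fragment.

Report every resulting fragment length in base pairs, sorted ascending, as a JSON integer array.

[3,7,8,8,10,13,19]

Per-enzyme occurrences:
  AzqIX AGGTAT/0: at [23, 33, 49] ⇒ [23, 33, 49]
  CdoI GGCTAT/3: at [0, 13] ⇒ [3, 16]
  JekIII ATTGCC/0: at [41] ⇒ [41]

All cut coordinates (distinct, sorted): [3, 16, 23, 33, 41, 49]

Fragments:
  [0,3): 3 bp
  [3,16): 13 bp
  [16,23): 7 bp
  [23,33): 10 bp
  [33,41): 8 bp
  [41,49): 8 bp
  [49,68): 19 bp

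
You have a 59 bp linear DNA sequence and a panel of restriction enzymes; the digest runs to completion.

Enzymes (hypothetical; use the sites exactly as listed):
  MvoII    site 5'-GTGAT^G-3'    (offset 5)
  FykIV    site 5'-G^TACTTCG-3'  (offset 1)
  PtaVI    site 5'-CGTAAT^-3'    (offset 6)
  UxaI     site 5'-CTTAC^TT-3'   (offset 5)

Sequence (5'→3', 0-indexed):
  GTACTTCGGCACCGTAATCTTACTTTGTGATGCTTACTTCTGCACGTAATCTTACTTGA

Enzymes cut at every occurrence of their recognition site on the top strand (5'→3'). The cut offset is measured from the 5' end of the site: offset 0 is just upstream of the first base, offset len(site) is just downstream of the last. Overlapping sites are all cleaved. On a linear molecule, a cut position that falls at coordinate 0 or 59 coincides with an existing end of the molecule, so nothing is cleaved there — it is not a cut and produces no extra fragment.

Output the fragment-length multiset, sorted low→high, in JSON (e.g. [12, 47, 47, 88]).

[1,4,5,5,6,8,13,17]

Scan for sites:
  MvoII GTGATG/5: at [26] ⇒ [31]
  FykIV GTACTTCG/1: at [0] ⇒ [1]
  PtaVI CGTAAT/6: at [12, 44] ⇒ [18, 50]
  UxaI CTTACTT/5: at [18, 32, 50] ⇒ [23, 37, 55]

All cut coordinates (distinct, sorted): [1, 18, 23, 31, 37, 50, 55]

Fragments:
  [0,1): 1 bp
  [1,18): 17 bp
  [18,23): 5 bp
  [23,31): 8 bp
  [31,37): 6 bp
  [37,50): 13 bp
  [50,55): 5 bp
  [55,59): 4 bp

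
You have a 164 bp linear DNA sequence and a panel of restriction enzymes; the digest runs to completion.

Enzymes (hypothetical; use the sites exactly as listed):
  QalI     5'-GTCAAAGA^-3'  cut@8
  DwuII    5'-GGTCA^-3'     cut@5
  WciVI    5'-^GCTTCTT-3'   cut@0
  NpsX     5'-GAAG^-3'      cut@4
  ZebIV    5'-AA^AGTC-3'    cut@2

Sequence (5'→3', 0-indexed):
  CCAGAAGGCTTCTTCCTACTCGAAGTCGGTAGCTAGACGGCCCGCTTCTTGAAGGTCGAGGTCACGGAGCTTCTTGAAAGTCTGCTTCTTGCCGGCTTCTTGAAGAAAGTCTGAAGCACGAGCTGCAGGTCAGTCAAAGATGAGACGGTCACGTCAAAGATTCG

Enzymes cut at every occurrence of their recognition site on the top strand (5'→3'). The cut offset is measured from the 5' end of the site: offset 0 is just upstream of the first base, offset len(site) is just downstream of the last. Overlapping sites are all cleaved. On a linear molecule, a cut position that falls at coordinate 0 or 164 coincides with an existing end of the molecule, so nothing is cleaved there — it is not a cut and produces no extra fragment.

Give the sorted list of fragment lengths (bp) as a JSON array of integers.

Scan for sites:
  QalI GTCAAAGA/8: at [132, 152] ⇒ [140, 160]
  DwuII GGTCA/5: at [59, 127, 146] ⇒ [64, 132, 151]
  WciVI GCTTCTT/0: at [7, 43, 68, 83, 94] ⇒ [7, 43, 68, 83, 94]
  NpsX GAAG/4: at [3, 21, 50, 101, 112] ⇒ [7, 25, 54, 105, 116]
  ZebIV AAAGTC/2: at [76, 105] ⇒ [78, 107]

Pooled cuts: [7, 25, 43, 54, 64, 68, 78, 83, 94, 105, 107, 116, 132, 140, 151, 160]

Fragments:
  [0,7): 7 bp
  [7,25): 18 bp
  [25,43): 18 bp
  [43,54): 11 bp
  [54,64): 10 bp
  [64,68): 4 bp
  [68,78): 10 bp
  [78,83): 5 bp
  [83,94): 11 bp
  [94,105): 11 bp
  [105,107): 2 bp
  [107,116): 9 bp
  [116,132): 16 bp
  [132,140): 8 bp
  [140,151): 11 bp
  [151,160): 9 bp
  [160,164): 4 bp

[2,4,4,5,7,8,9,9,10,10,11,11,11,11,16,18,18]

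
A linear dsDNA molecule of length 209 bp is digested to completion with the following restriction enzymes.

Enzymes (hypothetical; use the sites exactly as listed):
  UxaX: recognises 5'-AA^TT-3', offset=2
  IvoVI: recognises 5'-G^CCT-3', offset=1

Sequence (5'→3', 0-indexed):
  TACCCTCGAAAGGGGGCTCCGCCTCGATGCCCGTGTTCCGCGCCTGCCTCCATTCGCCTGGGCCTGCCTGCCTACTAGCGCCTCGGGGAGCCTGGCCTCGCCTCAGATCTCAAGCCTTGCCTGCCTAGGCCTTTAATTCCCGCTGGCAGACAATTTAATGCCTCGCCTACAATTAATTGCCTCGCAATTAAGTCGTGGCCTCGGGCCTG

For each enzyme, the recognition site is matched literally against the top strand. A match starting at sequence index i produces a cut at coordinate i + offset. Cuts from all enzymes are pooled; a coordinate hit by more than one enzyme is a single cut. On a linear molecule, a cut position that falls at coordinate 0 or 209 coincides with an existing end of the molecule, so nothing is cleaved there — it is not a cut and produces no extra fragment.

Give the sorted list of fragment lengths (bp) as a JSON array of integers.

Site scan:
  UxaX (AATT, off=2): starts [134, 151, 170, 174, 185] → cuts [136, 153, 172, 176, 187]
  IvoVI (GCCT, off=1): starts [20, 41, 45, 55, 61, 65, 69, 79, 89, 94, 99, 113, 118, 122, 128, 159, 164, 178, 197, 204] → cuts [21, 42, 46, 56, 62, 66, 70, 80, 90, 95, 100, 114, 119, 123, 129, 160, 165, 179, 198, 205]

All cut coordinates (distinct, sorted): [21, 42, 46, 56, 62, 66, 70, 80, 90, 95, 100, 114, 119, 123, 129, 136, 153, 160, 165, 172, 176, 179, 187, 198, 205]

Fragments:
  [0,21): 21 bp
  [21,42): 21 bp
  [42,46): 4 bp
  [46,56): 10 bp
  [56,62): 6 bp
  [62,66): 4 bp
  [66,70): 4 bp
  [70,80): 10 bp
  [80,90): 10 bp
  [90,95): 5 bp
  [95,100): 5 bp
  [100,114): 14 bp
  [114,119): 5 bp
  [119,123): 4 bp
  [123,129): 6 bp
  [129,136): 7 bp
  [136,153): 17 bp
  [153,160): 7 bp
  [160,165): 5 bp
  [165,172): 7 bp
  [172,176): 4 bp
  [176,179): 3 bp
  [179,187): 8 bp
  [187,198): 11 bp
  [198,205): 7 bp
  [205,209): 4 bp

[3,4,4,4,4,4,4,5,5,5,5,6,6,7,7,7,7,8,10,10,10,11,14,17,21,21]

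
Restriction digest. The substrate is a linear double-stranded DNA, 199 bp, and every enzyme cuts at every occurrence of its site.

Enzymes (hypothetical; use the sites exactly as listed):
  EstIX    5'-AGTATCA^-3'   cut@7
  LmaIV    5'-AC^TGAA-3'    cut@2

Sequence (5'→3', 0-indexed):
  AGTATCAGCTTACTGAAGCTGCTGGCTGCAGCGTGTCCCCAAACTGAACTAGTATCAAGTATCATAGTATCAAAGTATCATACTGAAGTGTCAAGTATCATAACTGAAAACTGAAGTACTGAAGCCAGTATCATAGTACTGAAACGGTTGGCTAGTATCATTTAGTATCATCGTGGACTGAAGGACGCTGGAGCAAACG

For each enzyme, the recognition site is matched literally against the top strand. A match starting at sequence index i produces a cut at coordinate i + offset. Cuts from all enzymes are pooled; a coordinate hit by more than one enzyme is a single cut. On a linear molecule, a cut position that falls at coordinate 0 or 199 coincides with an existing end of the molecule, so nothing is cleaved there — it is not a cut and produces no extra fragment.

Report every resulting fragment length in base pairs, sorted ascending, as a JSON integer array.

Site scan:
  EstIX AGTATCA/7: at [0, 50, 57, 65, 73, 93, 126, 153, 163] ⇒ [7, 57, 64, 72, 80, 100, 133, 160, 170]
  LmaIV ACTGAA/2: at [11, 42, 81, 102, 109, 117, 137, 176] ⇒ [13, 44, 83, 104, 111, 119, 139, 178]

All cut coordinates (distinct, sorted): [7, 13, 44, 57, 64, 72, 80, 83, 100, 104, 111, 119, 133, 139, 160, 170, 178]

Fragment lengths:
  [0,7): 7 bp
  [7,13): 6 bp
  [13,44): 31 bp
  [44,57): 13 bp
  [57,64): 7 bp
  [64,72): 8 bp
  [72,80): 8 bp
  [80,83): 3 bp
  [83,100): 17 bp
  [100,104): 4 bp
  [104,111): 7 bp
  [111,119): 8 bp
  [119,133): 14 bp
  [133,139): 6 bp
  [139,160): 21 bp
  [160,170): 10 bp
  [170,178): 8 bp
  [178,199): 21 bp

[3,4,6,6,7,7,7,8,8,8,8,10,13,14,17,21,21,31]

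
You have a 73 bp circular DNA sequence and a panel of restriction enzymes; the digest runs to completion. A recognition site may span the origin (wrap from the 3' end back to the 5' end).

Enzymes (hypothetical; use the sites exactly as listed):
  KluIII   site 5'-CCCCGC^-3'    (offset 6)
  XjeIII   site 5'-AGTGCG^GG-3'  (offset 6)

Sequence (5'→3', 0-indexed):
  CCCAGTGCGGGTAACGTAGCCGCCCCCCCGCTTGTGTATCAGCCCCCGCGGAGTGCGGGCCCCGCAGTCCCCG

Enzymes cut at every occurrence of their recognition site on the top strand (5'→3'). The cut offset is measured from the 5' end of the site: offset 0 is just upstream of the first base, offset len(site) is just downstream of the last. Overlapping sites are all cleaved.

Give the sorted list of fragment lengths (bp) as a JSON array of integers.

[8,8,8,9,18,22]

Scan for sites:
  KluIII (CCCCGC, off=6): starts [25, 43, 59, 68] → cuts [1, 31, 49, 65]
  XjeIII (AGTGCGGG, off=6): starts [3, 51] → cuts [9, 57]

Pooled cuts: [1, 9, 31, 49, 57, 65]

Fragments:
  1→9: 8 bp
  9→31: 22 bp
  31→49: 18 bp
  49→57: 8 bp
  57→65: 8 bp
  65→1 (wrap): 73-65+1 = 9 bp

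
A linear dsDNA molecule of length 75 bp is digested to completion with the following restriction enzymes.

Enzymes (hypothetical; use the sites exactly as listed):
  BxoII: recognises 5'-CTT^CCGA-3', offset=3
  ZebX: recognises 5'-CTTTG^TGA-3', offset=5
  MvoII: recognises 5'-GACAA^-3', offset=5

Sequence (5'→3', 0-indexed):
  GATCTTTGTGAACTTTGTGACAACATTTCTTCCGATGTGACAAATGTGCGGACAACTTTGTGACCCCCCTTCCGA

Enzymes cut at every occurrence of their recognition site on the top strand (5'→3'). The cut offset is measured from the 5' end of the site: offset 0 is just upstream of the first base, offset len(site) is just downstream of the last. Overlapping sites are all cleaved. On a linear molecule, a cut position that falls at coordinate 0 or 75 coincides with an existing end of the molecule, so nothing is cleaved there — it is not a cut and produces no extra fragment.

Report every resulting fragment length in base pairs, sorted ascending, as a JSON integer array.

Site scan:
  BxoII (CTTCCGA, off=3): starts [28, 68] → cuts [31, 71]
  ZebX (CTTTGTGA, off=5): starts [3, 12, 55] → cuts [8, 17, 60]
  MvoII (GACAA, off=5): starts [18, 38, 50] → cuts [23, 43, 55]

Pooled cuts: [8, 17, 23, 31, 43, 55, 60, 71]

Fragments:
  [0,8): 8 bp
  [8,17): 9 bp
  [17,23): 6 bp
  [23,31): 8 bp
  [31,43): 12 bp
  [43,55): 12 bp
  [55,60): 5 bp
  [60,71): 11 bp
  [71,75): 4 bp

[4,5,6,8,8,9,11,12,12]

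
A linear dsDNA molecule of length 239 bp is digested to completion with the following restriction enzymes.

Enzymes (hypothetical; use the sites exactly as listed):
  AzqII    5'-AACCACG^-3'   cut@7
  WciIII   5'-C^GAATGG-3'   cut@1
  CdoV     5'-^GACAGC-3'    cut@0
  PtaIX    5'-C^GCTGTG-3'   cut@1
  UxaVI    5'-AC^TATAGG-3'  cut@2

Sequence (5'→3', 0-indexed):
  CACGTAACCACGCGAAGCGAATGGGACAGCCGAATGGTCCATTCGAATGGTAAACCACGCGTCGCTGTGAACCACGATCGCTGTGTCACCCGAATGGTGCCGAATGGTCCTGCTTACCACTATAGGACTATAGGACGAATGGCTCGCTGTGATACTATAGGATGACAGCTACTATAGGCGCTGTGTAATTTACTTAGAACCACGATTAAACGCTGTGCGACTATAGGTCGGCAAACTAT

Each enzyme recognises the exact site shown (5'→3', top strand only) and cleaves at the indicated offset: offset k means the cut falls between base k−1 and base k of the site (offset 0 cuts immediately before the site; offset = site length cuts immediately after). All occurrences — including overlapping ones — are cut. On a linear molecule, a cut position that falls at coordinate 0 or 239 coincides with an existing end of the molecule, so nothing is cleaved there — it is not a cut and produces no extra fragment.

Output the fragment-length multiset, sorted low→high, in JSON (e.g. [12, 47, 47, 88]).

[3,4,6,6,7,7,7,8,8,8,9,9,10,10,10,12,12,13,13,15,18,19,25]

Site scan:
  AzqII AACCACG/7: at [5, 52, 69, 197] ⇒ [12, 59, 76, 204]
  WciIII CGAATGG/1: at [17, 30, 43, 90, 100, 135] ⇒ [18, 31, 44, 91, 101, 136]
  CdoV GACAGC/0: at [24, 163] ⇒ [24, 163]
  PtaIX CGCTGTG/1: at [62, 78, 144, 178, 210] ⇒ [63, 79, 145, 179, 211]
  UxaVI ACTATAGG/2: at [118, 126, 153, 170, 219] ⇒ [120, 128, 155, 172, 221]

All cut coordinates (distinct, sorted): [12, 18, 24, 31, 44, 59, 63, 76, 79, 91, 101, 120, 128, 136, 145, 155, 163, 172, 179, 204, 211, 221]

Fragment lengths:
  [0,12): 12 bp
  [12,18): 6 bp
  [18,24): 6 bp
  [24,31): 7 bp
  [31,44): 13 bp
  [44,59): 15 bp
  [59,63): 4 bp
  [63,76): 13 bp
  [76,79): 3 bp
  [79,91): 12 bp
  [91,101): 10 bp
  [101,120): 19 bp
  [120,128): 8 bp
  [128,136): 8 bp
  [136,145): 9 bp
  [145,155): 10 bp
  [155,163): 8 bp
  [163,172): 9 bp
  [172,179): 7 bp
  [179,204): 25 bp
  [204,211): 7 bp
  [211,221): 10 bp
  [221,239): 18 bp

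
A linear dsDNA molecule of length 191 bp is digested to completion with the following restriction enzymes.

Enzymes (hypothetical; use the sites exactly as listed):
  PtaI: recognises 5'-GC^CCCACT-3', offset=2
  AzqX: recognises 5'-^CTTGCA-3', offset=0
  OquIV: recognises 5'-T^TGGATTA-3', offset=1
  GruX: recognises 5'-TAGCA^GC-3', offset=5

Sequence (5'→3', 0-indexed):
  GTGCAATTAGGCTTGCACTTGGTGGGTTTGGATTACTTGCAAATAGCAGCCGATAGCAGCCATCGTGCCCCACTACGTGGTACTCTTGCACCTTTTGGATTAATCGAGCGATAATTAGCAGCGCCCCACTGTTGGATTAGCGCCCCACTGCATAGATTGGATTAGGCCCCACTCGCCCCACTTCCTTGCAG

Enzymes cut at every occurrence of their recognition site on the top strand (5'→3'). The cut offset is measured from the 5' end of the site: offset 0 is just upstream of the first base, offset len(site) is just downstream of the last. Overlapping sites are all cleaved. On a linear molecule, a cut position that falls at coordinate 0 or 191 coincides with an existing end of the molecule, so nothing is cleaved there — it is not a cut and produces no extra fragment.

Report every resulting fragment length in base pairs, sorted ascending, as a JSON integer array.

Per-enzyme occurrences:
  PtaI GCCCCACT/2: at [66, 122, 141, 165, 174] ⇒ [68, 124, 143, 167, 176]
  AzqX CTTGCA/0: at [11, 35, 84, 184] ⇒ [11, 35, 84, 184]
  OquIV TTGGATTA/1: at [27, 94, 131, 156] ⇒ [28, 95, 132, 157]
  GruX TAGCAGC/5: at [43, 53, 115] ⇒ [48, 58, 120]

Pooled cuts: [11, 28, 35, 48, 58, 68, 84, 95, 120, 124, 132, 143, 157, 167, 176, 184]

Fragments:
  [0,11): 11 bp
  [11,28): 17 bp
  [28,35): 7 bp
  [35,48): 13 bp
  [48,58): 10 bp
  [58,68): 10 bp
  [68,84): 16 bp
  [84,95): 11 bp
  [95,120): 25 bp
  [120,124): 4 bp
  [124,132): 8 bp
  [132,143): 11 bp
  [143,157): 14 bp
  [157,167): 10 bp
  [167,176): 9 bp
  [176,184): 8 bp
  [184,191): 7 bp

[4,7,7,8,8,9,10,10,10,11,11,11,13,14,16,17,25]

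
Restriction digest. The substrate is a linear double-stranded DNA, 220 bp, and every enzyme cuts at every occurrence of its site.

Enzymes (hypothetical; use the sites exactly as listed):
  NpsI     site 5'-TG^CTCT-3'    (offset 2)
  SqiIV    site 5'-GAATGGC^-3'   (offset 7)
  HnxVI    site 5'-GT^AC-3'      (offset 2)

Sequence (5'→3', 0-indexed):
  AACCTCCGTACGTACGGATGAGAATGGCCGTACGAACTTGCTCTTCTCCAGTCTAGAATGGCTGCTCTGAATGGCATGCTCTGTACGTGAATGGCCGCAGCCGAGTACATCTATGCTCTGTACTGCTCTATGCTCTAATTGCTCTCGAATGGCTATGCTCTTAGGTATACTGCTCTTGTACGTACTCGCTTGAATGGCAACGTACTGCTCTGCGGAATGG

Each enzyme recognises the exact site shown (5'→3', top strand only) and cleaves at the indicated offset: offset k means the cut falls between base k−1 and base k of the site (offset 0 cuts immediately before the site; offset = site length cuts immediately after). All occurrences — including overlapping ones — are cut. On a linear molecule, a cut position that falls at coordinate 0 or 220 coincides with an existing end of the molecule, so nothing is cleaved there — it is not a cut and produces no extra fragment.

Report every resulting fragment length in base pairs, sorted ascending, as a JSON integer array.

Per-enzyme occurrences:
  NpsI (TGCTCT, off=2): starts [38, 62, 76, 113, 123, 130, 139, 155, 170, 205] → cuts [40, 64, 78, 115, 125, 132, 141, 157, 172, 207]
  SqiIV (GAATGGC, off=7): starts [21, 55, 68, 88, 146, 191] → cuts [28, 62, 75, 95, 153, 198]
  HnxVI (GTAC, off=2): starts [7, 11, 29, 82, 104, 119, 177, 181, 201] → cuts [9, 13, 31, 84, 106, 121, 179, 183, 203]

Pooled cuts: [9, 13, 28, 31, 40, 62, 64, 75, 78, 84, 95, 106, 115, 121, 125, 132, 141, 153, 157, 172, 179, 183, 198, 203, 207]

Fragment lengths:
  [0,9): 9 bp
  [9,13): 4 bp
  [13,28): 15 bp
  [28,31): 3 bp
  [31,40): 9 bp
  [40,62): 22 bp
  [62,64): 2 bp
  [64,75): 11 bp
  [75,78): 3 bp
  [78,84): 6 bp
  [84,95): 11 bp
  [95,106): 11 bp
  [106,115): 9 bp
  [115,121): 6 bp
  [121,125): 4 bp
  [125,132): 7 bp
  [132,141): 9 bp
  [141,153): 12 bp
  [153,157): 4 bp
  [157,172): 15 bp
  [172,179): 7 bp
  [179,183): 4 bp
  [183,198): 15 bp
  [198,203): 5 bp
  [203,207): 4 bp
  [207,220): 13 bp

[2,3,3,4,4,4,4,4,5,6,6,7,7,9,9,9,9,11,11,11,12,13,15,15,15,22]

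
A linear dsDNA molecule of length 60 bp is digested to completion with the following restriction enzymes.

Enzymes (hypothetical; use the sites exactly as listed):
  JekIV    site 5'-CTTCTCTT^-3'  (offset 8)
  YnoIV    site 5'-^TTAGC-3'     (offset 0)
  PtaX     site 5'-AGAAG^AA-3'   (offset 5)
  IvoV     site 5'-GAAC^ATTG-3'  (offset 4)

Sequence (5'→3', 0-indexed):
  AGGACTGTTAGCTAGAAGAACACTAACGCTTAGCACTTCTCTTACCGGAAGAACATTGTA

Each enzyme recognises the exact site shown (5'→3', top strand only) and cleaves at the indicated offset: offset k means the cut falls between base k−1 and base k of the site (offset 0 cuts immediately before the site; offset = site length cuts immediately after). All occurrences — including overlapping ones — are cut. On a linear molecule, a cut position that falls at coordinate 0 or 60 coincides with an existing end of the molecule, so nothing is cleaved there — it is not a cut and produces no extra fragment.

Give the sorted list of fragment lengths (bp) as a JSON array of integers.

Scan for sites:
  JekIV CTTCTCTT/8: at [35] ⇒ [43]
  YnoIV TTAGC/0: at [7, 29] ⇒ [7, 29]
  PtaX AGAAGAA/5: at [13] ⇒ [18]
  IvoV GAACATTG/4: at [50] ⇒ [54]

All cut coordinates (distinct, sorted): [7, 18, 29, 43, 54]

Fragments:
  [0,7): 7 bp
  [7,18): 11 bp
  [18,29): 11 bp
  [29,43): 14 bp
  [43,54): 11 bp
  [54,60): 6 bp

[6,7,11,11,11,14]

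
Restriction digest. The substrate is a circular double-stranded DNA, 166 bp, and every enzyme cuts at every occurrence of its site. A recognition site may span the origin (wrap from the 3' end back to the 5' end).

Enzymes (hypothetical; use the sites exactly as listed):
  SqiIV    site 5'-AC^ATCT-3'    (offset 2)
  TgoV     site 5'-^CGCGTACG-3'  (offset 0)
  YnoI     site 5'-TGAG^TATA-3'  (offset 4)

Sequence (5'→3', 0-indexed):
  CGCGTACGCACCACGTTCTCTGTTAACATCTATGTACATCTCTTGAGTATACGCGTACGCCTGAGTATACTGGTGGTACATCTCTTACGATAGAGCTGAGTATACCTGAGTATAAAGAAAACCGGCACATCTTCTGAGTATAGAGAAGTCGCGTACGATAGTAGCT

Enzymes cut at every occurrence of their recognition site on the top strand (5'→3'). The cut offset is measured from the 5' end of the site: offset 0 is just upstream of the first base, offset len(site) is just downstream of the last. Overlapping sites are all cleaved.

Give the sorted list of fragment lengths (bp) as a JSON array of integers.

Site scan:
  SqiIV (ACATCT, off=2): starts [25, 35, 77, 126] → cuts [27, 37, 79, 128]
  TgoV (CGCGTACG, off=0): starts [0, 51, 149] → cuts [0, 51, 149]
  YnoI (TGAGTATA, off=4): starts [43, 61, 96, 106, 134] → cuts [47, 65, 100, 110, 138]

Pooled cuts: [0, 27, 37, 47, 51, 65, 79, 100, 110, 128, 138, 149]

Fragment lengths:
  0→27: 27 bp
  27→37: 10 bp
  37→47: 10 bp
  47→51: 4 bp
  51→65: 14 bp
  65→79: 14 bp
  79→100: 21 bp
  100→110: 10 bp
  110→128: 18 bp
  128→138: 10 bp
  138→149: 11 bp
  149→0 (wrap): 166-149+0 = 17 bp

[4,10,10,10,10,11,14,14,17,18,21,27]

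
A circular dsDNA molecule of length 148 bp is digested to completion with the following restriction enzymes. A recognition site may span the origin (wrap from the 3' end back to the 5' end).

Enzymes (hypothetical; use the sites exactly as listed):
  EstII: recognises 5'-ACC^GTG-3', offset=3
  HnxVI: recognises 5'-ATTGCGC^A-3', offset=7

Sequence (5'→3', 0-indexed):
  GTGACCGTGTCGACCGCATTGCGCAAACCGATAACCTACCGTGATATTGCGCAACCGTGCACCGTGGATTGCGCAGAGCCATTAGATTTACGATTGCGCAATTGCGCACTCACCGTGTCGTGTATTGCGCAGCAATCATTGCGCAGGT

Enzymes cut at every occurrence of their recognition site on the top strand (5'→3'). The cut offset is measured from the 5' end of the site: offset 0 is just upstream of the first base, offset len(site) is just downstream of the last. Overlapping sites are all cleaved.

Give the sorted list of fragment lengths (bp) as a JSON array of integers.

Per-enzyme occurrences:
  EstII (ACCGTG, off=3): starts [3, 37, 53, 60, 111] → cuts [6, 40, 56, 63, 114]
  HnxVI (ATTGCGCA, off=7): starts [17, 45, 67, 92, 100, 123, 137] → cuts [24, 52, 74, 99, 107, 130, 144]

All cut coordinates (distinct, sorted): [6, 24, 40, 52, 56, 63, 74, 99, 107, 114, 130, 144]

Fragments:
  6→24: 18 bp
  24→40: 16 bp
  40→52: 12 bp
  52→56: 4 bp
  56→63: 7 bp
  63→74: 11 bp
  74→99: 25 bp
  99→107: 8 bp
  107→114: 7 bp
  114→130: 16 bp
  130→144: 14 bp
  144→6 (wrap): 148-144+6 = 10 bp

[4,7,7,8,10,11,12,14,16,16,18,25]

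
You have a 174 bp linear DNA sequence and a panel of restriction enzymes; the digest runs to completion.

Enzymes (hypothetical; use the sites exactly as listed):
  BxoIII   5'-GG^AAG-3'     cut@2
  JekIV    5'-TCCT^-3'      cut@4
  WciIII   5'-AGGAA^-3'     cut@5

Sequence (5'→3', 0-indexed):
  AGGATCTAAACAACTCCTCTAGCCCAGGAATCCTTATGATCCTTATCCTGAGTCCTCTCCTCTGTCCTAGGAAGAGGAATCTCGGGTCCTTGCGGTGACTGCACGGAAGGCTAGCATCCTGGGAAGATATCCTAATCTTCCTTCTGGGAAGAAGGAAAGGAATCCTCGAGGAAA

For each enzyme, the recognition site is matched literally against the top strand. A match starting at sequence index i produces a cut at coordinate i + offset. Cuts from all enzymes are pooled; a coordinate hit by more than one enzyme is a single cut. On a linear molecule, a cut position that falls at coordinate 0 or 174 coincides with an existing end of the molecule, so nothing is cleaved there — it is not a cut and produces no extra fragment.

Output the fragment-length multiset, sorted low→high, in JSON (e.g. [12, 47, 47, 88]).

Site scan:
  BxoIII GGAAG/2: at [69, 104, 121, 146] ⇒ [71, 106, 123, 148]
  JekIV TCCT/4: at [14, 30, 39, 45, 52, 57, 64, 86, 116, 129, 138, 162] ⇒ [18, 34, 43, 49, 56, 61, 68, 90, 120, 133, 142, 166]
  WciIII AGGAA/5: at [25, 68, 74, 152, 157, 168] ⇒ [30, 73, 79, 157, 162, 173]

All cut coordinates (distinct, sorted): [18, 30, 34, 43, 49, 56, 61, 68, 71, 73, 79, 90, 106, 120, 123, 133, 142, 148, 157, 162, 166, 173]

Fragment lengths:
  [0,18): 18 bp
  [18,30): 12 bp
  [30,34): 4 bp
  [34,43): 9 bp
  [43,49): 6 bp
  [49,56): 7 bp
  [56,61): 5 bp
  [61,68): 7 bp
  [68,71): 3 bp
  [71,73): 2 bp
  [73,79): 6 bp
  [79,90): 11 bp
  [90,106): 16 bp
  [106,120): 14 bp
  [120,123): 3 bp
  [123,133): 10 bp
  [133,142): 9 bp
  [142,148): 6 bp
  [148,157): 9 bp
  [157,162): 5 bp
  [162,166): 4 bp
  [166,173): 7 bp
  [173,174): 1 bp

[1,2,3,3,4,4,5,5,6,6,6,7,7,7,9,9,9,10,11,12,14,16,18]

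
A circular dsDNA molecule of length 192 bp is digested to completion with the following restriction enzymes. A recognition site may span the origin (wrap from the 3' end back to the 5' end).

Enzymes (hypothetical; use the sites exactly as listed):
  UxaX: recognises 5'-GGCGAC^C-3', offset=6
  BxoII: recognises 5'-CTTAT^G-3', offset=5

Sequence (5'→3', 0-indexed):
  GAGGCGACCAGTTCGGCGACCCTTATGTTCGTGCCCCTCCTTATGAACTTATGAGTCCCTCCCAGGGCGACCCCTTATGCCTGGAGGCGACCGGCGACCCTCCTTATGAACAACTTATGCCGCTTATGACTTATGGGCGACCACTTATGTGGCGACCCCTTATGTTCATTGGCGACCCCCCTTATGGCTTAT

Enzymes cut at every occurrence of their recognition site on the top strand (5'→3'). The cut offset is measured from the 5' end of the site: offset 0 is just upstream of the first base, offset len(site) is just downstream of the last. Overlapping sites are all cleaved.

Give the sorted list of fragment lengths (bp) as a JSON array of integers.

[6,7,7,7,7,7,7,7,8,8,8,9,9,9,11,12,13,13,18,19]

Site scan:
  UxaX GGCGACC/6: at [2, 14, 65, 85, 92, 135, 150, 170] ⇒ [8, 20, 71, 91, 98, 141, 156, 176]
  BxoII CTTATG/5: at [21, 39, 47, 73, 102, 113, 122, 129, 143, 158, 180, 187] ⇒ [0, 26, 44, 52, 78, 107, 118, 127, 134, 148, 163, 185]

All cut coordinates (distinct, sorted): [0, 8, 20, 26, 44, 52, 71, 78, 91, 98, 107, 118, 127, 134, 141, 148, 156, 163, 176, 185]

Fragments:
  0→8: 8 bp
  8→20: 12 bp
  20→26: 6 bp
  26→44: 18 bp
  44→52: 8 bp
  52→71: 19 bp
  71→78: 7 bp
  78→91: 13 bp
  91→98: 7 bp
  98→107: 9 bp
  107→118: 11 bp
  118→127: 9 bp
  127→134: 7 bp
  134→141: 7 bp
  141→148: 7 bp
  148→156: 8 bp
  156→163: 7 bp
  163→176: 13 bp
  176→185: 9 bp
  185→0 (wrap): 192-185+0 = 7 bp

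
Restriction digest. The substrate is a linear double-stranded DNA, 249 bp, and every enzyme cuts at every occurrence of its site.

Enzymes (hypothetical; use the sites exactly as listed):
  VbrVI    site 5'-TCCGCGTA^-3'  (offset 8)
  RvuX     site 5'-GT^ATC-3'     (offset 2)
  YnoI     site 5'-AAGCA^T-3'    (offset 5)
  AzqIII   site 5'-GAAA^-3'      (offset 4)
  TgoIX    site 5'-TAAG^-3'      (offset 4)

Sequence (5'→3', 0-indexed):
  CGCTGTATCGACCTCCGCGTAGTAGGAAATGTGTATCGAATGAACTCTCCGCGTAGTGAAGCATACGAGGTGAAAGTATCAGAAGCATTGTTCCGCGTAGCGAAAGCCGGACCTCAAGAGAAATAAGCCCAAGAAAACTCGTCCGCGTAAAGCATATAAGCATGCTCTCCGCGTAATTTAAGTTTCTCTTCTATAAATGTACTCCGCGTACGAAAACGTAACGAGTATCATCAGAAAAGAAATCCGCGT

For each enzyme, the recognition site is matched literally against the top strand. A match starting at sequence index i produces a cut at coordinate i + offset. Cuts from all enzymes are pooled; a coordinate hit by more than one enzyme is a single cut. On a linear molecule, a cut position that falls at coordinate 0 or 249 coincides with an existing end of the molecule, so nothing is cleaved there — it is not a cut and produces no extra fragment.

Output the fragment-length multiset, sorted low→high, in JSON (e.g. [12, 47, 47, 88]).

[2,2,4,5,5,5,5,6,6,6,7,7,8,8,9,10,11,11,12,12,13,13,15,18,21,28]

Site scan:
  VbrVI (TCCGCGTA, off=8): starts [13, 47, 91, 141, 167, 202] → cuts [21, 55, 99, 149, 175, 210]
  RvuX (GTATC, off=2): starts [4, 32, 75, 224] → cuts [6, 34, 77, 226]
  YnoI (AAGCAT, off=5): starts [58, 82, 149, 157] → cuts [63, 87, 154, 162]
  AzqIII (GAAA, off=4): starts [25, 71, 101, 119, 132, 211, 233, 238] → cuts [29, 75, 105, 123, 136, 215, 237, 242]
  TgoIX (TAAG, off=4): starts [123, 156, 178] → cuts [127, 160, 182]

Pooled cuts: [6, 21, 29, 34, 55, 63, 75, 77, 87, 99, 105, 123, 127, 136, 149, 154, 160, 162, 175, 182, 210, 215, 226, 237, 242]

Fragment lengths:
  [0,6): 6 bp
  [6,21): 15 bp
  [21,29): 8 bp
  [29,34): 5 bp
  [34,55): 21 bp
  [55,63): 8 bp
  [63,75): 12 bp
  [75,77): 2 bp
  [77,87): 10 bp
  [87,99): 12 bp
  [99,105): 6 bp
  [105,123): 18 bp
  [123,127): 4 bp
  [127,136): 9 bp
  [136,149): 13 bp
  [149,154): 5 bp
  [154,160): 6 bp
  [160,162): 2 bp
  [162,175): 13 bp
  [175,182): 7 bp
  [182,210): 28 bp
  [210,215): 5 bp
  [215,226): 11 bp
  [226,237): 11 bp
  [237,242): 5 bp
  [242,249): 7 bp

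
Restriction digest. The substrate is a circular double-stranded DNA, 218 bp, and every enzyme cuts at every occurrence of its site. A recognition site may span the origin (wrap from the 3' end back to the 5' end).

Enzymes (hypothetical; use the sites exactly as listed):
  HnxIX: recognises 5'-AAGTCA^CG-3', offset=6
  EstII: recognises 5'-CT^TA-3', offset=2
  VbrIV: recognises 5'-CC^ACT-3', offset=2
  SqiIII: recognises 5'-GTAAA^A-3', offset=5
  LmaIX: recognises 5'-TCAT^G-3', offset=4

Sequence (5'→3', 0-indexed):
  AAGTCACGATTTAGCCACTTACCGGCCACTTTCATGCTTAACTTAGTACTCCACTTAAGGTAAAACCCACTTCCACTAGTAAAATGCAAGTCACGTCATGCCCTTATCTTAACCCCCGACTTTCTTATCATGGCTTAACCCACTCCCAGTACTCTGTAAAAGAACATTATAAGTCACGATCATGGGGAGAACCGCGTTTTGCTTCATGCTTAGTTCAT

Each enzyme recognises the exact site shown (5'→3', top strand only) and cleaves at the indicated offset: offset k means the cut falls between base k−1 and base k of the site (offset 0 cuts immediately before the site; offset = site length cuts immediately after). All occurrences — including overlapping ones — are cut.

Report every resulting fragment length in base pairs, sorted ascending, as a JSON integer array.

[3,3,3,3,4,4,5,5,5,6,6,6,6,7,8,8,9,9,9,10,10,14,16,16,19,24]

Site scan:
  HnxIX AAGTCACG/6: at [0, 87, 170] ⇒ [6, 93, 176]
  EstII CTTA/2: at [17, 36, 41, 53, 102, 107, 123, 133, 208] ⇒ [19, 38, 43, 55, 104, 109, 125, 135, 210]
  VbrIV CCACT/2: at [14, 25, 50, 66, 72, 139] ⇒ [16, 27, 52, 68, 74, 141]
  SqiIII GTAAAA/5: at [59, 78, 155] ⇒ [64, 83, 160]
  LmaIX TCATG/4: at [31, 95, 127, 179, 203] ⇒ [35, 99, 131, 183, 207]

All cut coordinates (distinct, sorted): [6, 16, 19, 27, 35, 38, 43, 52, 55, 64, 68, 74, 83, 93, 99, 104, 109, 125, 131, 135, 141, 160, 176, 183, 207, 210]

Fragment lengths:
  6→16: 10 bp
  16→19: 3 bp
  19→27: 8 bp
  27→35: 8 bp
  35→38: 3 bp
  38→43: 5 bp
  43→52: 9 bp
  52→55: 3 bp
  55→64: 9 bp
  64→68: 4 bp
  68→74: 6 bp
  74→83: 9 bp
  83→93: 10 bp
  93→99: 6 bp
  99→104: 5 bp
  104→109: 5 bp
  109→125: 16 bp
  125→131: 6 bp
  131→135: 4 bp
  135→141: 6 bp
  141→160: 19 bp
  160→176: 16 bp
  176→183: 7 bp
  183→207: 24 bp
  207→210: 3 bp
  210→6 (wrap): 218-210+6 = 14 bp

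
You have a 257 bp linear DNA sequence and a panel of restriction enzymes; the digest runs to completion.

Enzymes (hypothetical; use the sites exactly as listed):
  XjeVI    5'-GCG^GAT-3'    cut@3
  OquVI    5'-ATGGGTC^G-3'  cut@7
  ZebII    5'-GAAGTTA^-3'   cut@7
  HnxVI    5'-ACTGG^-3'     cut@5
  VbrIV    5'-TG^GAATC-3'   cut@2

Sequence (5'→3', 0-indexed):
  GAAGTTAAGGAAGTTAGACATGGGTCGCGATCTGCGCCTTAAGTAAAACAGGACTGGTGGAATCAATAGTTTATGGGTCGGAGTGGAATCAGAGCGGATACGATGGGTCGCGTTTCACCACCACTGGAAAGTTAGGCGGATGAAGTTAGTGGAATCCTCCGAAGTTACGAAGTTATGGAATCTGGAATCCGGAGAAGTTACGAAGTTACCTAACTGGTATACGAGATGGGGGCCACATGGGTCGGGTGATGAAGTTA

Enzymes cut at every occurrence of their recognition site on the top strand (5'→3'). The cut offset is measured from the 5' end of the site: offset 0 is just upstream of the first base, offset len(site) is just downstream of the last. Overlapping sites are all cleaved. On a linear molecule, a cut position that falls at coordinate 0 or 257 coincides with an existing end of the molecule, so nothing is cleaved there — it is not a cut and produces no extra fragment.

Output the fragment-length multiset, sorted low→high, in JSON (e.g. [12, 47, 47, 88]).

[2,2,3,6,7,7,8,8,9,9,10,10,11,11,13,14,16,16,18,20,26,31]

Scan for sites:
  XjeVI GCGGAT/3: at [93, 135] ⇒ [96, 138]
  OquVI ATGGGTCG/7: at [19, 72, 102, 236] ⇒ [26, 79, 109, 243]
  ZebII GAAGTTA/7: at [0, 9, 141, 160, 168, 193, 201, 250] ⇒ [7, 16, 148, 167, 175, 200, 208] (position 257 is a terminus of the linear molecule — no cut)
  HnxVI ACTGG/5: at [52, 122, 212] ⇒ [57, 127, 217]
  VbrIV TGGAATC/2: at [57, 83, 149, 175, 182] ⇒ [59, 85, 151, 177, 184]

All cut coordinates (distinct, sorted): [7, 16, 26, 57, 59, 79, 85, 96, 109, 127, 138, 148, 151, 167, 175, 177, 184, 200, 208, 217, 243]

Fragments:
  [0,7): 7 bp
  [7,16): 9 bp
  [16,26): 10 bp
  [26,57): 31 bp
  [57,59): 2 bp
  [59,79): 20 bp
  [79,85): 6 bp
  [85,96): 11 bp
  [96,109): 13 bp
  [109,127): 18 bp
  [127,138): 11 bp
  [138,148): 10 bp
  [148,151): 3 bp
  [151,167): 16 bp
  [167,175): 8 bp
  [175,177): 2 bp
  [177,184): 7 bp
  [184,200): 16 bp
  [200,208): 8 bp
  [208,217): 9 bp
  [217,243): 26 bp
  [243,257): 14 bp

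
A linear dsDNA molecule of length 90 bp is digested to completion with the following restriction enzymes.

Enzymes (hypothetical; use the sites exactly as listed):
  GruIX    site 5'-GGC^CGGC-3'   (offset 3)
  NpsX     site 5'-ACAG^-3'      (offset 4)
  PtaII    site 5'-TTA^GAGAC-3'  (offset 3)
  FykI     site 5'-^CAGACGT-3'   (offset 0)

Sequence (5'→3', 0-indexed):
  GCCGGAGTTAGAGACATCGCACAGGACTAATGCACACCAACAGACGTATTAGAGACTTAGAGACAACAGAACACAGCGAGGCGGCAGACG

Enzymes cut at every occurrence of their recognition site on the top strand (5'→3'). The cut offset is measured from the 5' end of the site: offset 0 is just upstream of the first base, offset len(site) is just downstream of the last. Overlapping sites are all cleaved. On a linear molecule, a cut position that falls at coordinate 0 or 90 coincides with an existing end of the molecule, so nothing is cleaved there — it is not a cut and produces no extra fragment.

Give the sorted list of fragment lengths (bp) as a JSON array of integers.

Per-enzyme occurrences:
  GruIX (GGCCGGC, off=3): no sites
  NpsX (ACAG, off=4): starts [20, 39, 65, 72] → cuts [24, 43, 69, 76]
  PtaII (TTAGAGAC, off=3): starts [7, 48, 56] → cuts [10, 51, 59]
  FykI (CAGACGT, off=0): starts [40] → cuts [40]

All cut coordinates (distinct, sorted): [10, 24, 40, 43, 51, 59, 69, 76]

Fragment lengths:
  [0,10): 10 bp
  [10,24): 14 bp
  [24,40): 16 bp
  [40,43): 3 bp
  [43,51): 8 bp
  [51,59): 8 bp
  [59,69): 10 bp
  [69,76): 7 bp
  [76,90): 14 bp

[3,7,8,8,10,10,14,14,16]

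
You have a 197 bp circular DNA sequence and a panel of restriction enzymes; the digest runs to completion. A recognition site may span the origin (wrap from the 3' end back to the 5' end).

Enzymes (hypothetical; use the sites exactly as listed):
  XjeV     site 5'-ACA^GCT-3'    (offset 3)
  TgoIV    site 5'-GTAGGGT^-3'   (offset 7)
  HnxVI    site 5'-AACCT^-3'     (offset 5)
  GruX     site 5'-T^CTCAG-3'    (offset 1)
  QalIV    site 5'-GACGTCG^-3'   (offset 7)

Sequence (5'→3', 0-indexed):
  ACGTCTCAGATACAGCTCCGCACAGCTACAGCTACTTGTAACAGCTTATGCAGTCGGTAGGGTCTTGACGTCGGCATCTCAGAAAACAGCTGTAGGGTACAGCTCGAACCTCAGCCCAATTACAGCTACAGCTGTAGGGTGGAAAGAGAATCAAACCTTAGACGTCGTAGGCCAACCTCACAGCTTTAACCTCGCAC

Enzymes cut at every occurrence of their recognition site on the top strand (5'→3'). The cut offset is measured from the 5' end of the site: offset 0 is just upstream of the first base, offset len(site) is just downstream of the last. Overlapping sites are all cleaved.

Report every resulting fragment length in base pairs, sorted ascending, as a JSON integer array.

Site scan:
  XjeV (ACAGCT, off=3): starts [11, 21, 27, 40, 85, 98, 121, 127, 179] → cuts [14, 24, 30, 43, 88, 101, 124, 130, 182]
  TgoIV (GTAGGGT, off=7): starts [56, 91, 133] → cuts [63, 98, 140]
  HnxVI (AACCT, off=5): starts [106, 153, 173, 187] → cuts [111, 158, 178, 192]
  GruX (TCTCAG, off=1): starts [3, 76] → cuts [4, 77]
  QalIV (GACGTCG, off=7): starts [66, 160] → cuts [73, 167]

Pooled cuts: [4, 14, 24, 30, 43, 63, 73, 77, 88, 98, 101, 111, 124, 130, 140, 158, 167, 178, 182, 192]

Fragment lengths:
  4→14: 10 bp
  14→24: 10 bp
  24→30: 6 bp
  30→43: 13 bp
  43→63: 20 bp
  63→73: 10 bp
  73→77: 4 bp
  77→88: 11 bp
  88→98: 10 bp
  98→101: 3 bp
  101→111: 10 bp
  111→124: 13 bp
  124→130: 6 bp
  130→140: 10 bp
  140→158: 18 bp
  158→167: 9 bp
  167→178: 11 bp
  178→182: 4 bp
  182→192: 10 bp
  192→4 (wrap): 197-192+4 = 9 bp

[3,4,4,6,6,9,9,10,10,10,10,10,10,10,11,11,13,13,18,20]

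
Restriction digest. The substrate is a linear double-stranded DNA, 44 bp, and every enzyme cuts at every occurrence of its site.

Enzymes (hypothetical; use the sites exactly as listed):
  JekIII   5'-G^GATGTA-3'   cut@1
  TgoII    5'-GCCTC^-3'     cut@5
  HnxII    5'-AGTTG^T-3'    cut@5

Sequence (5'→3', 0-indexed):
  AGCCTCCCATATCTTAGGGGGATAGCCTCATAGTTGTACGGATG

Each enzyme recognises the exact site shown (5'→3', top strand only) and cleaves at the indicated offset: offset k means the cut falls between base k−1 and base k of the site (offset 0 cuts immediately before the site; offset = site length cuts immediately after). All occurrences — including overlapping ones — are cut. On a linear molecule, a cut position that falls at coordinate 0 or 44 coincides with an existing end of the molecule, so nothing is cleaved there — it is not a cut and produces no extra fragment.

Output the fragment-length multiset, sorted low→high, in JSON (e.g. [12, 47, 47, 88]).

Site scan:
  JekIII (GGATGTA, off=1): no sites
  TgoII (GCCTC, off=5): starts [1, 24] → cuts [6, 29]
  HnxII (AGTTGT, off=5): starts [31] → cuts [36]

Pooled cuts: [6, 29, 36]

Fragment lengths:
  [0,6): 6 bp
  [6,29): 23 bp
  [29,36): 7 bp
  [36,44): 8 bp

[6,7,8,23]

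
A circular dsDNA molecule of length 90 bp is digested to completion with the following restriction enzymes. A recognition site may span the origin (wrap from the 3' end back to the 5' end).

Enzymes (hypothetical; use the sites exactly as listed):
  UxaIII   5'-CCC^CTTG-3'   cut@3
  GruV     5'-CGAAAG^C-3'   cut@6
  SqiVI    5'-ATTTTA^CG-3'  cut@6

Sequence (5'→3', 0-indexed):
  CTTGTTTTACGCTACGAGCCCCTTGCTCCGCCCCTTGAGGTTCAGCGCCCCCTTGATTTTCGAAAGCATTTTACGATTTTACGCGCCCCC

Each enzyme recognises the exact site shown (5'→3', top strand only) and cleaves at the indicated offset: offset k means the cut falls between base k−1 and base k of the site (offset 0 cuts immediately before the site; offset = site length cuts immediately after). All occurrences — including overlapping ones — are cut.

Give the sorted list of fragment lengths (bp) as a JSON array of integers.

Per-enzyme occurrences:
  UxaIII (CCCCTTG, off=3): starts [18, 30, 48, 87] → cuts [0, 21, 33, 51]
  GruV (CGAAAGC, off=6): starts [60] → cuts [66]
  SqiVI (ATTTTACG, off=6): starts [67, 75] → cuts [73, 81]

Pooled cuts: [0, 21, 33, 51, 66, 73, 81]

Fragment lengths:
  0→21: 21 bp
  21→33: 12 bp
  33→51: 18 bp
  51→66: 15 bp
  66→73: 7 bp
  73→81: 8 bp
  81→0 (wrap): 90-81+0 = 9 bp

[7,8,9,12,15,18,21]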